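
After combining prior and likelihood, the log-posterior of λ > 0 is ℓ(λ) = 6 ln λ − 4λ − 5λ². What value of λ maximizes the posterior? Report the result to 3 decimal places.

ℓ'(λ) = 6/λ − 4 − 10λ. Setting this to zero and multiplying by λ: 10λ² + 4λ − 6 = 0.
λ = (−4 + √(4² + 4·10·6)) / (2·10) = (−4 + √256) / 20 = (−4 + 16)/20 = 3/5.
ℓ''(λ) = −6/λ² − 10 < 0, confirming a maximum.

λ̂_MAP = 0.600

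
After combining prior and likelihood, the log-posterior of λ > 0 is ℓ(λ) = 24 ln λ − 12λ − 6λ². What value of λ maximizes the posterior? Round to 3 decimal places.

ℓ'(λ) = 24/λ − 12 − 12λ. Setting this to zero and multiplying by λ: 12λ² + 12λ − 24 = 0.
λ = (−12 + √(12² + 4·12·24)) / (2·12) = (−12 + √1296) / 24 = (−12 + 36)/24 = 1.
ℓ''(λ) = −24/λ² − 12 < 0, confirming a maximum.

λ̂_MAP = 1.000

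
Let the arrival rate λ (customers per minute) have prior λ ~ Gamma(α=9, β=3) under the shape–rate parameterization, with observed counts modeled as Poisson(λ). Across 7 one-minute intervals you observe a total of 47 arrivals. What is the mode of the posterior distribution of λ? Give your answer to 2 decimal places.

Σxᵢ = 47, n = 7.
Posterior ∝ λ^8e^(−3λ) · λ^47e^(−7λ) = λ^55e^(−10λ), i.e. Gamma(shape=56, rate=10).
The mode of a Gamma(a, b) with a ≥ 1 (shape–rate) is (a−1)/b = 55/10 ≈ 5.50.

λ̂_MAP = 5.50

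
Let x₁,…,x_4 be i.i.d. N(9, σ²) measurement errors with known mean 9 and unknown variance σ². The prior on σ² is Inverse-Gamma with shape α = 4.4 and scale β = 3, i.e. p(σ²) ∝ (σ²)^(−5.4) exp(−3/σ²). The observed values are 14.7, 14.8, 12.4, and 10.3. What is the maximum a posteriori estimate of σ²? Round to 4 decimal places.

Sum of squared deviations about the known mean: SS = (14.7−9)² + (14.8−9)² + (12.4−9)² + (10.3−9)² = 79.38.
The Normal likelihood contributes (σ²)^(−n/2) exp(−SS/(2σ²)), so the posterior is Inverse-Gamma(α + n/2, β + SS/2) = Inverse-Gamma(6.4, 42.69).
The mode of Inverse-Gamma(a, b) is b/(a+1) = 42.69/7.4 ≈ 5.7689.

σ̂²_MAP = 5.7689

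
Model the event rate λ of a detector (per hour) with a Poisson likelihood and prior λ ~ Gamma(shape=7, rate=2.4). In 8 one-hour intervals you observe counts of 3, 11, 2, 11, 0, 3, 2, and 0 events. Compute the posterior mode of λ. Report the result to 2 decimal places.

λ̂_MAP = 3.65

Σxᵢ = 3+11+2+11+0+3+2+0 = 32, with n = 8.
Posterior ∝ λ^6e^(−2.4λ) · λ^32e^(−8λ) = λ^38e^(−10.4λ), i.e. Gamma(shape=39, rate=10.4).
The mode of a Gamma(a, b) with a ≥ 1 (shape–rate) is (a−1)/b = 38/10.4 ≈ 3.65.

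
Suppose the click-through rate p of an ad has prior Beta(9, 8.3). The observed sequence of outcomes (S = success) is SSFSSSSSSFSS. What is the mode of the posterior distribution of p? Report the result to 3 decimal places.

p̂_MAP = 0.659

Prior: Beta(9, 8.3).
Data: 10 successes in 12 trials (from the sequence). The binomial likelihood contributes p^10(1−p)^2, so the posterior is Beta(9+10, 8.3+2) = Beta(19, 10.3).
For Beta(a, b) with a, b > 1 the mode is (a−1)/(a+b−2) = 18/27.3 ≈ 0.659.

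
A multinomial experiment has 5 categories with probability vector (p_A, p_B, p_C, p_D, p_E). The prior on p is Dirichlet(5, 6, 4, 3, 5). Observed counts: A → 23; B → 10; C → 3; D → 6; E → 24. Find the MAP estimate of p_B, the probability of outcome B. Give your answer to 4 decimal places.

MAP estimate of p_B = 0.1786

The posterior is Dirichlet(αᵢ + nᵢ) = Dirichlet(28, 16, 7, 9, 29).
For a Dirichlet(a₁,…,a_K) with all aᵢ > 1, the mode has j-th component (aⱼ − 1)/(Σaᵢ − K).
Here Σaᵢ = 89 and K = 5, so p_B = (16 − 1)/(89 − 5) = 15/84 ≈ 0.1786.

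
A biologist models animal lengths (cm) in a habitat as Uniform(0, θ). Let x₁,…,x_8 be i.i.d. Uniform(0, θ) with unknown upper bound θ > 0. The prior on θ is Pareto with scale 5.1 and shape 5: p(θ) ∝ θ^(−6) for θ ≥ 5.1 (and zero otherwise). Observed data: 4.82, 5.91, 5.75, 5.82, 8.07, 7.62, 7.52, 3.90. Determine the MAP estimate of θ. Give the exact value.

θ̂_MAP = 8.07

The Uniform(0, θ) likelihood is θ^(−n) for θ ≥ max(xᵢ), zero otherwise. Here max(xᵢ) = 8.07.
Posterior ∝ θ^(−6) · θ^(−8) = θ^(−14) on θ ≥ max(5.1, 8.07) = 8.07.
This density is strictly decreasing in θ, so the posterior mode lies at the lower boundary of the support.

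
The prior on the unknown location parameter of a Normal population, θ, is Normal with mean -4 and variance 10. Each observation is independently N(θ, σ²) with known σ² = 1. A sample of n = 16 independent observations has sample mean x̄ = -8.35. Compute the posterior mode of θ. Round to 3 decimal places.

n = 16, x̄ = -8.35.
For a Normal prior and Normal likelihood with known variance, the posterior is Normal; its mode equals its mean, the precision-weighted average.
Prior precision 1/σ₀² = 1/10 = 0.1; data precision n/σ² = 16/1 = 16.
θ̂ = (0.1·(-4) + 16·(-8.35)) / (0.1 + 16) = (-134)/16.1 = -1340/161 ≈ -8.323.

θ̂_MAP = -8.323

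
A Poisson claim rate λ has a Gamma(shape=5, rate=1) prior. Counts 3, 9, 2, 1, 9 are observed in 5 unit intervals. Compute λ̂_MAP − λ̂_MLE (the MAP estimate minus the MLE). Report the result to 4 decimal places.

MAP − MLE = -0.1333

Σxᵢ = 24. Posterior is Gamma(29, 6); MAP = (29−1)/6 = 28/6 ≈ 4.66667.
MLE = x̄ = 24/5 ≈ 4.80000.
Difference = 28/6 − 24/5 = -2/15 ≈ -0.1333.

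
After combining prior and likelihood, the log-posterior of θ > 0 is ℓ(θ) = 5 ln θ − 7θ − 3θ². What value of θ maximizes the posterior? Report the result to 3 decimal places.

θ̂_MAP = 0.500

ℓ'(θ) = 5/θ − 7 − 6θ. Setting this to zero and multiplying by θ: 6θ² + 7θ − 5 = 0.
θ = (−7 + √(7² + 4·6·5)) / (2·6) = (−7 + √169) / 12 = (−7 + 13)/12 = 1/2.
ℓ''(θ) = −5/θ² − 6 < 0, confirming a maximum.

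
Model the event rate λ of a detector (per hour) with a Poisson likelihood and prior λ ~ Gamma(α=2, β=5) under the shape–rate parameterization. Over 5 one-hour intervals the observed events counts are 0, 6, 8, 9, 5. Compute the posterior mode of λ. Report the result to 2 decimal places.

Σxᵢ = 0+6+8+9+5 = 28, with n = 5.
Posterior ∝ λe^(−5λ) · λ^28e^(−5λ) = λ^29e^(−10λ), i.e. Gamma(shape=30, rate=10).
The mode of a Gamma(a, b) with a ≥ 1 (shape–rate) is (a−1)/b = 29/10 ≈ 2.90.

λ̂_MAP = 2.90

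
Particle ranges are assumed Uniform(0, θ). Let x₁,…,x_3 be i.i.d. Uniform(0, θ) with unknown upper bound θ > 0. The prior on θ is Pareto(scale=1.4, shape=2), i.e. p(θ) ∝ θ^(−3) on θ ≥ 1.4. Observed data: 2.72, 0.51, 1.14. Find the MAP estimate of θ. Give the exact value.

θ̂_MAP = 2.72

The Uniform(0, θ) likelihood is θ^(−n) for θ ≥ max(xᵢ), zero otherwise. Here max(xᵢ) = 2.72.
Posterior ∝ θ^(−3) · θ^(−3) = θ^(−6) on θ ≥ max(1.4, 2.72) = 2.72.
This density is strictly decreasing in θ, so the posterior mode lies at the lower boundary of the support.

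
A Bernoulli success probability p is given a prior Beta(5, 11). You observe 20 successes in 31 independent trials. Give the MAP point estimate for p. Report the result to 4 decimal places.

p̂_MAP = 0.5333

Prior: Beta(5, 11).
Data: 20 successes in 31 trials. The binomial likelihood contributes p^20(1−p)^11, so the posterior is Beta(5+20, 11+11) = Beta(25, 22).
For Beta(a, b) with a, b > 1 the mode is (a−1)/(a+b−2) = 24/45 ≈ 0.5333.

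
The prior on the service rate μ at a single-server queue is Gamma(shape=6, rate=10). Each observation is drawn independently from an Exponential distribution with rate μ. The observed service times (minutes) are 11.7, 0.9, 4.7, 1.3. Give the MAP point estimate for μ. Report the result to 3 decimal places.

The Exponential(rate=μ) likelihood is ∝ μ^n e^(−μΣtᵢ). Here n = 4 and Σtᵢ = 11.7 + 0.9 + 4.7 + 1.3 = 18.6.
Posterior ∝ μ^5e^(−10μ) · μ^4e^(−18.6μ) = μ^9e^(−28.6μ), i.e. Gamma(10, 28.6).
Mode = (a−1)/b = 9/28.6 ≈ 0.315.

μ̂_MAP = 0.315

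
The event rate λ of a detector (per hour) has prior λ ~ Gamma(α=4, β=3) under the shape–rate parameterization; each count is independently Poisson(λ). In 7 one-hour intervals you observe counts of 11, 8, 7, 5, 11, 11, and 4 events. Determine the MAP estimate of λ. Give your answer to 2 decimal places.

Σxᵢ = 11+8+7+5+11+11+4 = 57, with n = 7.
Posterior ∝ λ^3e^(−3λ) · λ^57e^(−7λ) = λ^60e^(−10λ), i.e. Gamma(shape=61, rate=10).
The mode of a Gamma(a, b) with a ≥ 1 (shape–rate) is (a−1)/b = 60/10 ≈ 6.00.

λ̂_MAP = 6.00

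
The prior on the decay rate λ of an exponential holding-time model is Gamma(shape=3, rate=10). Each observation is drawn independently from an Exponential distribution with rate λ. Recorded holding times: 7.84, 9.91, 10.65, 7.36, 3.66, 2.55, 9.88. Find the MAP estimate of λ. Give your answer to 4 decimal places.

λ̂_MAP = 0.1455

The Exponential(rate=λ) likelihood is ∝ λ^n e^(−λΣtᵢ). Here n = 7 and Σtᵢ = 7.84 + 9.91 + 10.65 + 7.36 + 3.66 + 2.55 + 9.88 = 51.85.
Posterior ∝ λ^2e^(−10λ) · λ^7e^(−51.85λ) = λ^9e^(−61.85λ), i.e. Gamma(10, 61.85).
Mode = (a−1)/b = 9/61.85 ≈ 0.1455.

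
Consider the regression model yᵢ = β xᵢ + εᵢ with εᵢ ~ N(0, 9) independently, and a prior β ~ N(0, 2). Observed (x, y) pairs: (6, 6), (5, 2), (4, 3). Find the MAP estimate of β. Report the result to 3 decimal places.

log p(β | y) = −Σ(yᵢ − βxᵢ)²/(2·9) − β²/(2·2) + const.
Setting the derivative to zero: Σxᵢ(yᵢ − βxᵢ)/9 − β/2 = 0, so β = Σxᵢyᵢ / (Σxᵢ² + σ²/τ²).
Σxᵢyᵢ = 6·6 + 5·2 + 4·3 = 58; Σxᵢ² = 77; σ²/τ² = 4.5.
β̂_MAP = 58 / (77 + 4.5) = 58/81.5 ≈ 0.712.

β̂_MAP = 0.712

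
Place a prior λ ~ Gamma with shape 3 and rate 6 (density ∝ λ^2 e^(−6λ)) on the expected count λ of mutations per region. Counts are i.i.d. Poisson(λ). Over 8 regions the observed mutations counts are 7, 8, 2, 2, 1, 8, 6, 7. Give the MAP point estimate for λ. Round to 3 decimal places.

λ̂_MAP = 3.071

Σxᵢ = 7+8+2+2+1+8+6+7 = 41, with n = 8.
Posterior ∝ λ^2e^(−6λ) · λ^41e^(−8λ) = λ^43e^(−14λ), i.e. Gamma(shape=44, rate=14).
The mode of a Gamma(a, b) with a ≥ 1 (shape–rate) is (a−1)/b = 43/14 ≈ 3.071.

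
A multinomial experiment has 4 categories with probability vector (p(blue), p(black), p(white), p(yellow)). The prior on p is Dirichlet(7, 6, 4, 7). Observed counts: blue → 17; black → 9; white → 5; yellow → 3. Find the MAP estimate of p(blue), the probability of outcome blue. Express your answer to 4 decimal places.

The posterior is Dirichlet(αᵢ + nᵢ) = Dirichlet(24, 15, 9, 10).
For a Dirichlet(a₁,…,a_K) with all aᵢ > 1, the mode has j-th component (aⱼ − 1)/(Σaᵢ − K).
Here Σaᵢ = 58 and K = 4, so p(blue) = (24 − 1)/(58 − 4) = 23/54 ≈ 0.4259.

MAP estimate of p(blue) = 0.4259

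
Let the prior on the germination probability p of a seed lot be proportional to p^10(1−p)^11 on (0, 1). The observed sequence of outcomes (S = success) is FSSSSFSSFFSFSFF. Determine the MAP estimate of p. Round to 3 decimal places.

p̂_MAP = 0.500

The prior density ∝ p^10(1−p)^11 is the kernel of Beta(11, 12).
Data: 8 successes in 15 trials (from the sequence). The binomial likelihood contributes p^8(1−p)^7, so the posterior is Beta(11+8, 12+7) = Beta(19, 19).
For Beta(a, b) with a, b > 1 the mode is (a−1)/(a+b−2) = 18/36 ≈ 0.500.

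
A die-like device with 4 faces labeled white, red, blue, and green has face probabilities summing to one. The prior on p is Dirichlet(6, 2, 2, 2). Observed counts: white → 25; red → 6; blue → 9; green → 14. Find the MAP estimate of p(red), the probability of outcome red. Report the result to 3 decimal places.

The posterior is Dirichlet(αᵢ + nᵢ) = Dirichlet(31, 8, 11, 16).
For a Dirichlet(a₁,…,a_K) with all aᵢ > 1, the mode has j-th component (aⱼ − 1)/(Σaᵢ − K).
Here Σaᵢ = 66 and K = 4, so p(red) = (8 − 1)/(66 − 4) = 7/62 ≈ 0.113.

MAP estimate of p(red) = 0.113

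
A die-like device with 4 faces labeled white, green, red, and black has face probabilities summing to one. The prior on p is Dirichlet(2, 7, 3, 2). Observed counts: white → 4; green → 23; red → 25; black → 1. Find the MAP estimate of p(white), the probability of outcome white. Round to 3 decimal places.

MAP estimate of p(white) = 0.079

The posterior is Dirichlet(αᵢ + nᵢ) = Dirichlet(6, 30, 28, 3).
For a Dirichlet(a₁,…,a_K) with all aᵢ > 1, the mode has j-th component (aⱼ − 1)/(Σaᵢ − K).
Here Σaᵢ = 67 and K = 4, so p(white) = (6 − 1)/(67 − 4) = 5/63 ≈ 0.079.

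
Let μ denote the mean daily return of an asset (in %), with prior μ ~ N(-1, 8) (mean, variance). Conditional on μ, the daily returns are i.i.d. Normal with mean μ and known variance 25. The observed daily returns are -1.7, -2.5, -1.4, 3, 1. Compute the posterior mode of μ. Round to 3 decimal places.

n = 5; x̄ = ((-1.7) + (-2.5) + (-1.4) + 3 + 1)/5 = -1.6/5 = -0.32.
For a Normal prior and Normal likelihood with known variance, the posterior is Normal; its mode equals its mean, the precision-weighted average.
Prior precision 1/σ₀² = 1/8 = 0.125; data precision n/σ² = 5/25 = 0.2.
μ̂ = (0.125·(-1) + 0.2·(-0.32)) / (0.125 + 0.2) = (-0.189)/0.325 = -189/325 ≈ -0.582.

μ̂_MAP = -0.582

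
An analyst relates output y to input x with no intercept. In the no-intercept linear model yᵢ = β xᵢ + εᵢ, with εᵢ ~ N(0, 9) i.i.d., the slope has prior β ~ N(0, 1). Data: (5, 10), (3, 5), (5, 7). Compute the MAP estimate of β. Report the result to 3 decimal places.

β̂_MAP = 1.471

log p(β | y) = −Σ(yᵢ − βxᵢ)²/(2·9) − β²/(2·1) + const.
Setting the derivative to zero: Σxᵢ(yᵢ − βxᵢ)/9 − β/1 = 0, so β = Σxᵢyᵢ / (Σxᵢ² + σ²/τ²).
Σxᵢyᵢ = 5·10 + 3·5 + 5·7 = 100; Σxᵢ² = 59; σ²/τ² = 9.
β̂_MAP = 100 / (59 + 9) = 100/68 ≈ 1.471.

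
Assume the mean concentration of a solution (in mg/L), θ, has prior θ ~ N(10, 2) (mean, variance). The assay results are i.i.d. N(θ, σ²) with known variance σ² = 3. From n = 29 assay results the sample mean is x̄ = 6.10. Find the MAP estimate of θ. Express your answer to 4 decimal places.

n = 29, x̄ = 6.10.
For a Normal prior and Normal likelihood with known variance, the posterior is Normal; its mode equals its mean, the precision-weighted average.
Prior precision 1/σ₀² = 1/2 = 0.5; data precision n/σ² = 29/3.
θ̂ = (0.5·10 + (29/3)·6.1) / (0.5 + 29/3) = (1919/30)/(61/6) = 1919/305 ≈ 6.2918.

θ̂_MAP = 6.2918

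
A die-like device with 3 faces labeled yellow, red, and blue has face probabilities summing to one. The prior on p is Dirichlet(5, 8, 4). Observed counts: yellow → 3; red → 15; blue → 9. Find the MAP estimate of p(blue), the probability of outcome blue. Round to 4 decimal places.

MAP estimate of p(blue) = 0.2927

The posterior is Dirichlet(αᵢ + nᵢ) = Dirichlet(8, 23, 13).
For a Dirichlet(a₁,…,a_K) with all aᵢ > 1, the mode has j-th component (aⱼ − 1)/(Σaᵢ − K).
Here Σaᵢ = 44 and K = 3, so p(blue) = (13 − 1)/(44 − 3) = 12/41 ≈ 0.2927.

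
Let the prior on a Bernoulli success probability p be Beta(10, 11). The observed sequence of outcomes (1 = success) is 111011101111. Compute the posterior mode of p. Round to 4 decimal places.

p̂_MAP = 0.6129

Prior: Beta(10, 11).
Data: 10 successes in 12 trials (from the sequence). The binomial likelihood contributes p^10(1−p)^2, so the posterior is Beta(10+10, 11+2) = Beta(20, 13).
For Beta(a, b) with a, b > 1 the mode is (a−1)/(a+b−2) = 19/31 ≈ 0.6129.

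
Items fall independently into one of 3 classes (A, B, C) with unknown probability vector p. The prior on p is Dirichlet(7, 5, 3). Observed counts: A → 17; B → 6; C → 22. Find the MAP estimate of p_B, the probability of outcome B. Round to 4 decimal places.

The posterior is Dirichlet(αᵢ + nᵢ) = Dirichlet(24, 11, 25).
For a Dirichlet(a₁,…,a_K) with all aᵢ > 1, the mode has j-th component (aⱼ − 1)/(Σaᵢ − K).
Here Σaᵢ = 60 and K = 3, so p_B = (11 − 1)/(60 − 3) = 10/57 ≈ 0.1754.

MAP estimate of p_B = 0.1754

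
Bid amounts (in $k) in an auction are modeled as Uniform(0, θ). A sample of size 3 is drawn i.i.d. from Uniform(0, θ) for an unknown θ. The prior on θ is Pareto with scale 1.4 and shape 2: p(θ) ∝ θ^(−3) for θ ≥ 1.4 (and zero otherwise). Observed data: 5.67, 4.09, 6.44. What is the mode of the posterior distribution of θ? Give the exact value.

θ̂_MAP = 6.44

The Uniform(0, θ) likelihood is θ^(−n) for θ ≥ max(xᵢ), zero otherwise. Here max(xᵢ) = 6.44.
Posterior ∝ θ^(−3) · θ^(−3) = θ^(−6) on θ ≥ max(1.4, 6.44) = 6.44.
This density is strictly decreasing in θ, so the posterior mode lies at the lower boundary of the support.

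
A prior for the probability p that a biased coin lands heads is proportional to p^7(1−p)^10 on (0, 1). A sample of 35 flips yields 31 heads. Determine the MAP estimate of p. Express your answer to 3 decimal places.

p̂_MAP = 0.731

The prior density ∝ p^7(1−p)^10 is the kernel of Beta(8, 11).
Data: 31 successes in 35 trials. The binomial likelihood contributes p^31(1−p)^4, so the posterior is Beta(8+31, 11+4) = Beta(39, 15).
For Beta(a, b) with a, b > 1 the mode is (a−1)/(a+b−2) = 38/52 ≈ 0.731.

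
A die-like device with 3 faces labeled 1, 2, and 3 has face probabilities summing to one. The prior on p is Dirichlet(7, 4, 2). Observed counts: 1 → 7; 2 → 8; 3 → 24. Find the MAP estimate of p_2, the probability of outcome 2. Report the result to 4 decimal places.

MAP estimate: 0.2245

The posterior is Dirichlet(αᵢ + nᵢ) = Dirichlet(14, 12, 26).
For a Dirichlet(a₁,…,a_K) with all aᵢ > 1, the mode has j-th component (aⱼ − 1)/(Σaᵢ − K).
Here Σaᵢ = 52 and K = 3, so p_2 = (12 − 1)/(52 − 3) = 11/49 ≈ 0.2245.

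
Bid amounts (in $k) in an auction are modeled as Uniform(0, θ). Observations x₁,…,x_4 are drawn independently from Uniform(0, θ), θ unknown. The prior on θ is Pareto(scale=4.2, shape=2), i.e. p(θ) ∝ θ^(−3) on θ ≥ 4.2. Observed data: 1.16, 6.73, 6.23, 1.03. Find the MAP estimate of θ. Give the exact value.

θ̂_MAP = 6.73

The Uniform(0, θ) likelihood is θ^(−n) for θ ≥ max(xᵢ), zero otherwise. Here max(xᵢ) = 6.73.
Posterior ∝ θ^(−3) · θ^(−4) = θ^(−7) on θ ≥ max(4.2, 6.73) = 6.73.
This density is strictly decreasing in θ, so the posterior mode lies at the lower boundary of the support.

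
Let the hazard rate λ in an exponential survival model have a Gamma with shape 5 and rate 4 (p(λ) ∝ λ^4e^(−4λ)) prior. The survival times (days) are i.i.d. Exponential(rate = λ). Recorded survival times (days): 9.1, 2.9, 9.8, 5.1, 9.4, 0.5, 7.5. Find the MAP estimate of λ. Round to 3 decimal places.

λ̂_MAP = 0.228

The Exponential(rate=λ) likelihood is ∝ λ^n e^(−λΣtᵢ). Here n = 7 and Σtᵢ = 9.1 + 2.9 + 9.8 + 5.1 + 9.4 + 0.5 + 7.5 = 44.3.
Posterior ∝ λ^4e^(−4λ) · λ^7e^(−44.3λ) = λ^11e^(−48.3λ), i.e. Gamma(12, 48.3).
Mode = (a−1)/b = 11/48.3 ≈ 0.228.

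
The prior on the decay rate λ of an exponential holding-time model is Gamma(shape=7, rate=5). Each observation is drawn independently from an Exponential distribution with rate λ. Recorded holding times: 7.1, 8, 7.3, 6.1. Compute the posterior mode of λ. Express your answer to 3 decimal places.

The Exponential(rate=λ) likelihood is ∝ λ^n e^(−λΣtᵢ). Here n = 4 and Σtᵢ = 7.1 + 8 + 7.3 + 6.1 = 28.5.
Posterior ∝ λ^6e^(−5λ) · λ^4e^(−28.5λ) = λ^10e^(−33.5λ), i.e. Gamma(11, 33.5).
Mode = (a−1)/b = 10/33.5 ≈ 0.299.

λ̂_MAP = 0.299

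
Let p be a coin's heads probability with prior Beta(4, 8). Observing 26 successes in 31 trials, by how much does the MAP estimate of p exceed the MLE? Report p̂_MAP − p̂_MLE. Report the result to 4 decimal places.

MAP − MLE = -0.1314

Posterior is Beta(30, 13); MAP = (30−1)/(43−2) = 29/41 ≈ 0.70732.
MLE ignores the prior: p̂_MLE = k/n = 26/31 ≈ 0.83871.
Difference = 29/41 − 26/31 = -167/1271 ≈ -0.1314.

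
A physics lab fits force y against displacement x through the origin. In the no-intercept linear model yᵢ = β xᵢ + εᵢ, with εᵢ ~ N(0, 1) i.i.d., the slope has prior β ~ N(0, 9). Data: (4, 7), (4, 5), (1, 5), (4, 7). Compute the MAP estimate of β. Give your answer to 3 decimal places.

log p(β | y) = −Σ(yᵢ − βxᵢ)²/(2·1) − β²/(2·9) + const.
Setting the derivative to zero: Σxᵢ(yᵢ − βxᵢ)/1 − β/9 = 0, so β = Σxᵢyᵢ / (Σxᵢ² + σ²/τ²).
Σxᵢyᵢ = 4·7 + 4·5 + 1·5 + 4·7 = 81; Σxᵢ² = 49; σ²/τ² = 1/9.
β̂_MAP = 81 / (49 + 1/9) = 81/(442/9) = 729/442 ≈ 1.649.

β̂_MAP = 1.649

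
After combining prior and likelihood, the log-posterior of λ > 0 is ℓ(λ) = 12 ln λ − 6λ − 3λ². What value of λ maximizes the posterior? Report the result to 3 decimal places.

ℓ'(λ) = 12/λ − 6 − 6λ. Setting this to zero and multiplying by λ: 6λ² + 6λ − 12 = 0.
λ = (−6 + √(6² + 4·6·12)) / (2·6) = (−6 + √324) / 12 = (−6 + 18)/12 = 1.
ℓ''(λ) = −12/λ² − 6 < 0, confirming a maximum.

λ̂_MAP = 1.000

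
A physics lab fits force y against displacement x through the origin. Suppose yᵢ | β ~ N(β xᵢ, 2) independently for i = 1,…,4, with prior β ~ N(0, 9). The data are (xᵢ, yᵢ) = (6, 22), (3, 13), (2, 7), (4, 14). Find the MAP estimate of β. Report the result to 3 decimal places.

β̂_MAP = 3.695

log p(β | y) = −Σ(yᵢ − βxᵢ)²/(2·2) − β²/(2·9) + const.
Setting the derivative to zero: Σxᵢ(yᵢ − βxᵢ)/2 − β/9 = 0, so β = Σxᵢyᵢ / (Σxᵢ² + σ²/τ²).
Σxᵢyᵢ = 6·22 + 3·13 + 2·7 + 4·14 = 241; Σxᵢ² = 65; σ²/τ² = 2/9.
β̂_MAP = 241 / (65 + 2/9) = 241/(587/9) = 2169/587 ≈ 3.695.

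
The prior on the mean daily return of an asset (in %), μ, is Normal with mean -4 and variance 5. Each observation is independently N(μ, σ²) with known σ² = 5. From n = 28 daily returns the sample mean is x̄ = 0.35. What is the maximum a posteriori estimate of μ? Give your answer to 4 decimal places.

n = 28, x̄ = 0.35.
For a Normal prior and Normal likelihood with known variance, the posterior is Normal; its mode equals its mean, the precision-weighted average.
Prior precision 1/σ₀² = 1/5 = 0.2; data precision n/σ² = 28/5 = 5.6.
μ̂ = (0.2·(-4) + 5.6·0.35) / (0.2 + 5.6) = 1.16/5.8 = 0.2000.

μ̂_MAP = 0.2000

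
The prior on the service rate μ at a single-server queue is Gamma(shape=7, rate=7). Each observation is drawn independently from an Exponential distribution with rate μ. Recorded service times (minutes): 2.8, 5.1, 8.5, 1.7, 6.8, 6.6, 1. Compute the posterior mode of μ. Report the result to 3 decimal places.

μ̂_MAP = 0.329

The Exponential(rate=μ) likelihood is ∝ μ^n e^(−μΣtᵢ). Here n = 7 and Σtᵢ = 2.8 + 5.1 + 8.5 + 1.7 + 6.8 + 6.6 + 1 = 32.5.
Posterior ∝ μ^6e^(−7μ) · μ^7e^(−32.5μ) = μ^13e^(−39.5μ), i.e. Gamma(14, 39.5).
Mode = (a−1)/b = 13/39.5 ≈ 0.329.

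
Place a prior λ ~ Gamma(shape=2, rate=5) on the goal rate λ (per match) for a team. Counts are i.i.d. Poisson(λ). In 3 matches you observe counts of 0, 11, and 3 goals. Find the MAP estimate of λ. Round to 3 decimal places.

Σxᵢ = 0+11+3 = 14, with n = 3.
Posterior ∝ λe^(−5λ) · λ^14e^(−3λ) = λ^15e^(−8λ), i.e. Gamma(shape=16, rate=8).
The mode of a Gamma(a, b) with a ≥ 1 (shape–rate) is (a−1)/b = 15/8 ≈ 1.875.

λ̂_MAP = 1.875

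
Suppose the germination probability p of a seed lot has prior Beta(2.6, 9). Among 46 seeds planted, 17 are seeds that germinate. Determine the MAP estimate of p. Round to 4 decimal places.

Prior: Beta(2.6, 9).
Data: 17 successes in 46 trials. The binomial likelihood contributes p^17(1−p)^29, so the posterior is Beta(2.6+17, 9+29) = Beta(19.6, 38).
For Beta(a, b) with a, b > 1 the mode is (a−1)/(a+b−2) = 18.6/55.6 ≈ 0.3345.

p̂_MAP = 0.3345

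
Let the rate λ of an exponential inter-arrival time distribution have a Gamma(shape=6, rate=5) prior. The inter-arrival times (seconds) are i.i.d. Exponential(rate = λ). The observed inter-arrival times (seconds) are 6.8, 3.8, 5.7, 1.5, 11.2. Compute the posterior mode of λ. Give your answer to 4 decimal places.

λ̂_MAP = 0.2941

The Exponential(rate=λ) likelihood is ∝ λ^n e^(−λΣtᵢ). Here n = 5 and Σtᵢ = 6.8 + 3.8 + 5.7 + 1.5 + 11.2 = 29.
Posterior ∝ λ^5e^(−5λ) · λ^5e^(−29λ) = λ^10e^(−34λ), i.e. Gamma(11, 34).
Mode = (a−1)/b = 10/34 ≈ 0.2941.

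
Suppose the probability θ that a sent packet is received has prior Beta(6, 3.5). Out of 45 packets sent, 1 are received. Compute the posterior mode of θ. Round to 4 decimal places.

Prior: Beta(6, 3.5).
Data: 1 success in 45 trials. The binomial likelihood contributes θ(1−θ)^44, so the posterior is Beta(6+1, 3.5+44) = Beta(7, 47.5).
For Beta(a, b) with a, b > 1 the mode is (a−1)/(a+b−2) = 6/52.5 ≈ 0.1143.

θ̂_MAP = 0.1143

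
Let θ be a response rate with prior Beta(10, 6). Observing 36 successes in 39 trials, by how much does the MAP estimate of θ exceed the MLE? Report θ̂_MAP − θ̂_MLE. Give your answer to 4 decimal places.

Posterior is Beta(46, 9); MAP = (46−1)/(55−2) = 45/53 ≈ 0.84906.
MLE ignores the prior: θ̂_MLE = k/n = 36/39 ≈ 0.92308.
Difference = 45/53 − 36/39 = -51/689 ≈ -0.0740.

MAP − MLE = -0.0740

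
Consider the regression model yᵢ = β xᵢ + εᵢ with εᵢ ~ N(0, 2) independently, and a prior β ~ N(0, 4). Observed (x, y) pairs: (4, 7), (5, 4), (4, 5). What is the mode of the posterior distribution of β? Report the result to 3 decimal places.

β̂_MAP = 1.183

log p(β | y) = −Σ(yᵢ − βxᵢ)²/(2·2) − β²/(2·4) + const.
Setting the derivative to zero: Σxᵢ(yᵢ − βxᵢ)/2 − β/4 = 0, so β = Σxᵢyᵢ / (Σxᵢ² + σ²/τ²).
Σxᵢyᵢ = 4·7 + 5·4 + 4·5 = 68; Σxᵢ² = 57; σ²/τ² = 0.5.
β̂_MAP = 68 / (57 + 0.5) = 68/57.5 ≈ 1.183.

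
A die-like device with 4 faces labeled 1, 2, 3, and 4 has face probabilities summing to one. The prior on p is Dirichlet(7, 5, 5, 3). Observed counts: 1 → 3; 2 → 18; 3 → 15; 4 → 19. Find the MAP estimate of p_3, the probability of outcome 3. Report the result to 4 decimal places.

MAP estimate: 0.2676

The posterior is Dirichlet(αᵢ + nᵢ) = Dirichlet(10, 23, 20, 22).
For a Dirichlet(a₁,…,a_K) with all aᵢ > 1, the mode has j-th component (aⱼ − 1)/(Σaᵢ − K).
Here Σaᵢ = 75 and K = 4, so p_3 = (20 − 1)/(75 − 4) = 19/71 ≈ 0.2676.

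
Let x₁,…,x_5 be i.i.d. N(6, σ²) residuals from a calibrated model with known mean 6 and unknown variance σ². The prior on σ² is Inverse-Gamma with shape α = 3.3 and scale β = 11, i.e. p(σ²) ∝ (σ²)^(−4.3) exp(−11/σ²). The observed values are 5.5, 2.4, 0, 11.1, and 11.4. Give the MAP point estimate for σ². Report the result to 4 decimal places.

Sum of squared deviations about the known mean: SS = (5.5−6)² + (2.4−6)² + (0−6)² + (11.1−6)² + (11.4−6)² = 104.38.
The Normal likelihood contributes (σ²)^(−n/2) exp(−SS/(2σ²)), so the posterior is Inverse-Gamma(α + n/2, β + SS/2) = Inverse-Gamma(5.8, 63.19).
The mode of Inverse-Gamma(a, b) is b/(a+1) = 63.19/6.8 ≈ 9.2926.

σ̂²_MAP = 9.2926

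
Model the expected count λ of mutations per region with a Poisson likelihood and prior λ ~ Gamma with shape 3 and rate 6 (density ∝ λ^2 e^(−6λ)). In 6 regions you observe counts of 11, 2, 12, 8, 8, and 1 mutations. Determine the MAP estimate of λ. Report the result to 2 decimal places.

λ̂_MAP = 3.67

Σxᵢ = 11+2+12+8+8+1 = 42, with n = 6.
Posterior ∝ λ^2e^(−6λ) · λ^42e^(−6λ) = λ^44e^(−12λ), i.e. Gamma(shape=45, rate=12).
The mode of a Gamma(a, b) with a ≥ 1 (shape–rate) is (a−1)/b = 44/12 ≈ 3.67.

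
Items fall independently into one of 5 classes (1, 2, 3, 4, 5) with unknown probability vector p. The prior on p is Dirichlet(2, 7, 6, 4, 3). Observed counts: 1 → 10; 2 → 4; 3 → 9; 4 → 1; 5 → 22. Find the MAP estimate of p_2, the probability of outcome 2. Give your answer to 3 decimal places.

MAP estimate: 0.159

The posterior is Dirichlet(αᵢ + nᵢ) = Dirichlet(12, 11, 15, 5, 25).
For a Dirichlet(a₁,…,a_K) with all aᵢ > 1, the mode has j-th component (aⱼ − 1)/(Σaᵢ − K).
Here Σaᵢ = 68 and K = 5, so p_2 = (11 − 1)/(68 − 5) = 10/63 ≈ 0.159.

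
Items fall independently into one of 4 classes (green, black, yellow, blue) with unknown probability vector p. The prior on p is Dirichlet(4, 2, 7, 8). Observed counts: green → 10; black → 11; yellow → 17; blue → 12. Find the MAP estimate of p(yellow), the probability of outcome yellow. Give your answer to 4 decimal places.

The posterior is Dirichlet(αᵢ + nᵢ) = Dirichlet(14, 13, 24, 20).
For a Dirichlet(a₁,…,a_K) with all aᵢ > 1, the mode has j-th component (aⱼ − 1)/(Σaᵢ − K).
Here Σaᵢ = 71 and K = 4, so p(yellow) = (24 − 1)/(71 − 4) = 23/67 ≈ 0.3433.

MAP estimate of p(yellow) = 0.3433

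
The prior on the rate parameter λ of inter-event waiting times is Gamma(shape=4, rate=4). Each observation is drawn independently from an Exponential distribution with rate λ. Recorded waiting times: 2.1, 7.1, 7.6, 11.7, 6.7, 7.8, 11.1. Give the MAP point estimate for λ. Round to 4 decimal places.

λ̂_MAP = 0.1721

The Exponential(rate=λ) likelihood is ∝ λ^n e^(−λΣtᵢ). Here n = 7 and Σtᵢ = 2.1 + 7.1 + 7.6 + 11.7 + 6.7 + 7.8 + 11.1 = 54.1.
Posterior ∝ λ^3e^(−4λ) · λ^7e^(−54.1λ) = λ^10e^(−58.1λ), i.e. Gamma(11, 58.1).
Mode = (a−1)/b = 10/58.1 ≈ 0.1721.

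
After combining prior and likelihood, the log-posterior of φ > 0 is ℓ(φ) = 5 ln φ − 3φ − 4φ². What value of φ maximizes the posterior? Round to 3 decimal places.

φ̂_MAP = 0.625

ℓ'(φ) = 5/φ − 3 − 8φ. Setting this to zero and multiplying by φ: 8φ² + 3φ − 5 = 0.
φ = (−3 + √(3² + 4·8·5)) / (2·8) = (−3 + √169) / 16 = (−3 + 13)/16 = 5/8.
ℓ''(φ) = −5/φ² − 8 < 0, confirming a maximum.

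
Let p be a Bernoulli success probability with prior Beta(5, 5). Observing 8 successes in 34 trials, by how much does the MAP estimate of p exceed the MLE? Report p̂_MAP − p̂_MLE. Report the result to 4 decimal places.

MAP − MLE = 0.0504

Posterior is Beta(13, 31); MAP = (13−1)/(44−2) = 12/42 ≈ 0.28571.
MLE ignores the prior: p̂_MLE = k/n = 8/34 ≈ 0.23529.
Difference = 12/42 − 8/34 = 6/119 ≈ 0.0504.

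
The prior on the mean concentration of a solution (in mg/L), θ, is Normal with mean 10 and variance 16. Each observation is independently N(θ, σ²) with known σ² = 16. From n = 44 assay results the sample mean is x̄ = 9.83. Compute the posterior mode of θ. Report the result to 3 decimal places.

θ̂_MAP = 9.834

n = 44, x̄ = 9.83.
For a Normal prior and Normal likelihood with known variance, the posterior is Normal; its mode equals its mean, the precision-weighted average.
Prior precision 1/σ₀² = 1/16 = 0.0625; data precision n/σ² = 44/16 = 2.75.
θ̂ = (0.0625·10 + 2.75·9.83) / (0.0625 + 2.75) = 27.6575/2.8125 = 11063/1125 ≈ 9.834.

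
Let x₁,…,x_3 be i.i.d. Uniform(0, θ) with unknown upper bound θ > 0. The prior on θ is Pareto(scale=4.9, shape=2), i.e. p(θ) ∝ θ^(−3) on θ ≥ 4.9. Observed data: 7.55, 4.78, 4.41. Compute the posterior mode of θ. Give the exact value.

θ̂_MAP = 7.55

The Uniform(0, θ) likelihood is θ^(−n) for θ ≥ max(xᵢ), zero otherwise. Here max(xᵢ) = 7.55.
Posterior ∝ θ^(−3) · θ^(−3) = θ^(−6) on θ ≥ max(4.9, 7.55) = 7.55.
This density is strictly decreasing in θ, so the posterior mode lies at the lower boundary of the support.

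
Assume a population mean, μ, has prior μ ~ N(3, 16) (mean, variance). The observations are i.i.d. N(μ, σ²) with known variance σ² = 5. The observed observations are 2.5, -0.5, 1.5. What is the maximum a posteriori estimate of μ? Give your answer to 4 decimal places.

n = 3; x̄ = (2.5 + (-0.5) + 1.5)/3 = 3.5/3 = 7/6 ≈ 1.1667.
For a Normal prior and Normal likelihood with known variance, the posterior is Normal; its mode equals its mean, the precision-weighted average.
Prior precision 1/σ₀² = 1/16 = 0.0625; data precision n/σ² = 3/5 = 0.6.
μ̂ = (0.0625·3 + 0.6·(7/6)) / (0.0625 + 0.6) = 0.8875/0.6625 = 71/53 ≈ 1.3396.

μ̂_MAP = 1.3396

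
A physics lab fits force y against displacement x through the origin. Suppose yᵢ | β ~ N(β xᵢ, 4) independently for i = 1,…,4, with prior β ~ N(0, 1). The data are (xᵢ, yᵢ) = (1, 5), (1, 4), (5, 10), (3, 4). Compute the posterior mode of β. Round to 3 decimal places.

log p(β | y) = −Σ(yᵢ − βxᵢ)²/(2·4) − β²/(2·1) + const.
Setting the derivative to zero: Σxᵢ(yᵢ − βxᵢ)/4 − β/1 = 0, so β = Σxᵢyᵢ / (Σxᵢ² + σ²/τ²).
Σxᵢyᵢ = 1·5 + 1·4 + 5·10 + 3·4 = 71; Σxᵢ² = 36; σ²/τ² = 4.
β̂_MAP = 71 / (36 + 4) = 71/40 ≈ 1.775.

β̂_MAP = 1.775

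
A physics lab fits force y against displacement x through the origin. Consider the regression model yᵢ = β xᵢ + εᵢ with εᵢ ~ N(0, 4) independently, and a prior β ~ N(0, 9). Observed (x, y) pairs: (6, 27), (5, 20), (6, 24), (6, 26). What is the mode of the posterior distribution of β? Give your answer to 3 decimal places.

β̂_MAP = 4.211

log p(β | y) = −Σ(yᵢ − βxᵢ)²/(2·4) − β²/(2·9) + const.
Setting the derivative to zero: Σxᵢ(yᵢ − βxᵢ)/4 − β/9 = 0, so β = Σxᵢyᵢ / (Σxᵢ² + σ²/τ²).
Σxᵢyᵢ = 6·27 + 5·20 + 6·24 + 6·26 = 562; Σxᵢ² = 133; σ²/τ² = 4/9.
β̂_MAP = 562 / (133 + 4/9) = 562/(1201/9) = 5058/1201 ≈ 4.211.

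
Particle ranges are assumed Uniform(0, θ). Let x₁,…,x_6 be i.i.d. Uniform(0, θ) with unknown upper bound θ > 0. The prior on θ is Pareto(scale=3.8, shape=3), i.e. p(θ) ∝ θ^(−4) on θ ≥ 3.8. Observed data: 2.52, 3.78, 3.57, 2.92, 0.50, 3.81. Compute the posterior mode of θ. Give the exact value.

θ̂_MAP = 3.81

The Uniform(0, θ) likelihood is θ^(−n) for θ ≥ max(xᵢ), zero otherwise. Here max(xᵢ) = 3.81.
Posterior ∝ θ^(−4) · θ^(−6) = θ^(−10) on θ ≥ max(3.8, 3.81) = 3.81.
This density is strictly decreasing in θ, so the posterior mode lies at the lower boundary of the support.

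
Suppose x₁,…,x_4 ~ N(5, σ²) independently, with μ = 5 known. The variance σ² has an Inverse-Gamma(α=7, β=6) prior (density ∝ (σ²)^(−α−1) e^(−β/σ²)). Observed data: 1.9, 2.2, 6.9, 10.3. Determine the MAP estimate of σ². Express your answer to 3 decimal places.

σ̂²_MAP = 3.058

Sum of squared deviations about the known mean: SS = (1.9−5)² + (2.2−5)² + (6.9−5)² + (10.3−5)² = 49.15.
The Normal likelihood contributes (σ²)^(−n/2) exp(−SS/(2σ²)), so the posterior is Inverse-Gamma(α + n/2, β + SS/2) = Inverse-Gamma(9, 30.575).
The mode of Inverse-Gamma(a, b) is b/(a+1) = 30.575/10 ≈ 3.058.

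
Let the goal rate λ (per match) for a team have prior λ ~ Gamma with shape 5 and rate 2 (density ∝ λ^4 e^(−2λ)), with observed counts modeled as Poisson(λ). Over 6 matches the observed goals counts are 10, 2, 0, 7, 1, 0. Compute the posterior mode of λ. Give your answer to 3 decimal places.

λ̂_MAP = 3.000

Σxᵢ = 10+2+0+7+1+0 = 20, with n = 6.
Posterior ∝ λ^4e^(−2λ) · λ^20e^(−6λ) = λ^24e^(−8λ), i.e. Gamma(shape=25, rate=8).
The mode of a Gamma(a, b) with a ≥ 1 (shape–rate) is (a−1)/b = 24/8 ≈ 3.000.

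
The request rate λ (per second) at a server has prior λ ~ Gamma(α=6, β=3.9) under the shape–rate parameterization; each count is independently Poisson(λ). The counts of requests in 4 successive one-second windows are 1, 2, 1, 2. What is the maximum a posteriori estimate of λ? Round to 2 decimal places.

λ̂_MAP = 1.39

Σxᵢ = 1+2+1+2 = 6, with n = 4.
Posterior ∝ λ^5e^(−3.9λ) · λ^6e^(−4λ) = λ^11e^(−7.9λ), i.e. Gamma(shape=12, rate=7.9).
The mode of a Gamma(a, b) with a ≥ 1 (shape–rate) is (a−1)/b = 11/7.9 ≈ 1.39.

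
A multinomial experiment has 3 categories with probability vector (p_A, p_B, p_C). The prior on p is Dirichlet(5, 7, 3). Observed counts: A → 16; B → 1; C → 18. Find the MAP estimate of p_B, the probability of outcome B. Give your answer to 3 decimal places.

MAP estimate of p_B = 0.149

The posterior is Dirichlet(αᵢ + nᵢ) = Dirichlet(21, 8, 21).
For a Dirichlet(a₁,…,a_K) with all aᵢ > 1, the mode has j-th component (aⱼ − 1)/(Σaᵢ − K).
Here Σaᵢ = 50 and K = 3, so p_B = (8 − 1)/(50 − 3) = 7/47 ≈ 0.149.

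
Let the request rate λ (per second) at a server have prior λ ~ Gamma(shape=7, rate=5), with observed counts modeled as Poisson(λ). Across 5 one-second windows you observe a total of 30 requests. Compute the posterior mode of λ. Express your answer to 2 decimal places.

λ̂_MAP = 3.60

Σxᵢ = 30, n = 5.
Posterior ∝ λ^6e^(−5λ) · λ^30e^(−5λ) = λ^36e^(−10λ), i.e. Gamma(shape=37, rate=10).
The mode of a Gamma(a, b) with a ≥ 1 (shape–rate) is (a−1)/b = 36/10 ≈ 3.60.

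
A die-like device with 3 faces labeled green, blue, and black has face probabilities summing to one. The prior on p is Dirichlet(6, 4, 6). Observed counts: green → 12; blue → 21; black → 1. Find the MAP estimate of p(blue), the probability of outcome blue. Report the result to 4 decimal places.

MAP estimate of p(blue) = 0.5106

The posterior is Dirichlet(αᵢ + nᵢ) = Dirichlet(18, 25, 7).
For a Dirichlet(a₁,…,a_K) with all aᵢ > 1, the mode has j-th component (aⱼ − 1)/(Σaᵢ − K).
Here Σaᵢ = 50 and K = 3, so p(blue) = (25 − 1)/(50 − 3) = 24/47 ≈ 0.5106.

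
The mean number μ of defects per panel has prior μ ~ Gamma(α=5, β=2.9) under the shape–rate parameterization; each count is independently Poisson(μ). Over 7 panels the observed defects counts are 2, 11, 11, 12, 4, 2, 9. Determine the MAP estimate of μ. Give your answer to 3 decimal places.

μ̂_MAP = 5.556

Σxᵢ = 2+11+11+12+4+2+9 = 51, with n = 7.
Posterior ∝ μ^4e^(−2.9μ) · μ^51e^(−7μ) = μ^55e^(−9.9μ), i.e. Gamma(shape=56, rate=9.9).
The mode of a Gamma(a, b) with a ≥ 1 (shape–rate) is (a−1)/b = 55/9.9 ≈ 5.556.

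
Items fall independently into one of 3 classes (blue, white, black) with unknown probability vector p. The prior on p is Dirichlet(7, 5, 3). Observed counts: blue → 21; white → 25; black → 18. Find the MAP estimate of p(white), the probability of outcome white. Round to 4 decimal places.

The posterior is Dirichlet(αᵢ + nᵢ) = Dirichlet(28, 30, 21).
For a Dirichlet(a₁,…,a_K) with all aᵢ > 1, the mode has j-th component (aⱼ − 1)/(Σaᵢ − K).
Here Σaᵢ = 79 and K = 3, so p(white) = (30 − 1)/(79 − 3) = 29/76 ≈ 0.3816.

MAP estimate of p(white) = 0.3816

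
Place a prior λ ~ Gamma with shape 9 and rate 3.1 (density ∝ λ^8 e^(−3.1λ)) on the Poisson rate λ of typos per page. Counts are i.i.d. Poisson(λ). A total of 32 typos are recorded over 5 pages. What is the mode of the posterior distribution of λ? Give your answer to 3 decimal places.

Σxᵢ = 32, n = 5.
Posterior ∝ λ^8e^(−3.1λ) · λ^32e^(−5λ) = λ^40e^(−8.1λ), i.e. Gamma(shape=41, rate=8.1).
The mode of a Gamma(a, b) with a ≥ 1 (shape–rate) is (a−1)/b = 40/8.1 ≈ 4.938.

λ̂_MAP = 4.938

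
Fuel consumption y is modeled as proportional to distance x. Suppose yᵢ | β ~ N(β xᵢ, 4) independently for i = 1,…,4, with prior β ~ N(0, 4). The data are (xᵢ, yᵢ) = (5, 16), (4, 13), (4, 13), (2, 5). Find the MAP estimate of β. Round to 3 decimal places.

β̂_MAP = 3.129

log p(β | y) = −Σ(yᵢ − βxᵢ)²/(2·4) − β²/(2·4) + const.
Setting the derivative to zero: Σxᵢ(yᵢ − βxᵢ)/4 − β/4 = 0, so β = Σxᵢyᵢ / (Σxᵢ² + σ²/τ²).
Σxᵢyᵢ = 5·16 + 4·13 + 4·13 + 2·5 = 194; Σxᵢ² = 61; σ²/τ² = 1.
β̂_MAP = 194 / (61 + 1) = 194/62 ≈ 3.129.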